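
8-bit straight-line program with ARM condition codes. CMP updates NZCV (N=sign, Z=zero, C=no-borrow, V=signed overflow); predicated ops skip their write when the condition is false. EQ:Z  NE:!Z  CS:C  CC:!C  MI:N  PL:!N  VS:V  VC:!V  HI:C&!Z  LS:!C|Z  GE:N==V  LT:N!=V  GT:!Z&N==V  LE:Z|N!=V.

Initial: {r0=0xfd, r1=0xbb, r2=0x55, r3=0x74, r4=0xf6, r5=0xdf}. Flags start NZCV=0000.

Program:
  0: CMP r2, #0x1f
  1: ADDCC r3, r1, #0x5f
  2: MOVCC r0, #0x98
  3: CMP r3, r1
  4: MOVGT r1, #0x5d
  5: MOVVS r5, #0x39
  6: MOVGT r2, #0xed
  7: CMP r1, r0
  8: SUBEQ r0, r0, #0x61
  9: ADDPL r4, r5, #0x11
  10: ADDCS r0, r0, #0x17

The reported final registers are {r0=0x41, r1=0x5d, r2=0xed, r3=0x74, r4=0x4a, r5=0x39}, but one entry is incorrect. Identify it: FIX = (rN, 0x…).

FIX = (r0, 0xfd)

0: ✓ CMP  NZCV=0010
1: · ADDCC
2: · MOVCC
3: ✓ CMP  NZCV=1001
4: ✓ MOVGT  r1←0x5d
5: ✓ MOVVS  r5←0x39
6: ✓ MOVGT  r2←0xed
7: ✓ CMP  NZCV=0000
8: · SUBEQ
9: ✓ ADDPL  r4←0x4a
10: · ADDCS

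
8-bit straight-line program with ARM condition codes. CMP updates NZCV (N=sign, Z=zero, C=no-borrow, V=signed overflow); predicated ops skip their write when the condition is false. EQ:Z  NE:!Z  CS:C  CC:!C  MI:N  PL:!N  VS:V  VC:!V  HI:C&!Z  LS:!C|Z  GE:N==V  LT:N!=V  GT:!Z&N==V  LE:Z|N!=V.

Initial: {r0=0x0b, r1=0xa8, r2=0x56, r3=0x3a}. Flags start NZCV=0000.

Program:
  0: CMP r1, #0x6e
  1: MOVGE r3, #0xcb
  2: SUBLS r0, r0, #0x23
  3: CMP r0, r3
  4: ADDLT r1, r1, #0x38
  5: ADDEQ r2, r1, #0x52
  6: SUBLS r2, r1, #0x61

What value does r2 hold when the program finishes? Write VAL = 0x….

0: ✓ CMP  NZCV=0011
1: · MOVGE
2: · SUBLS
3: ✓ CMP  NZCV=1000
4: ✓ ADDLT  r1←0xe0
5: · ADDEQ
6: ✓ SUBLS  r2←0x7f

VAL = 0x7f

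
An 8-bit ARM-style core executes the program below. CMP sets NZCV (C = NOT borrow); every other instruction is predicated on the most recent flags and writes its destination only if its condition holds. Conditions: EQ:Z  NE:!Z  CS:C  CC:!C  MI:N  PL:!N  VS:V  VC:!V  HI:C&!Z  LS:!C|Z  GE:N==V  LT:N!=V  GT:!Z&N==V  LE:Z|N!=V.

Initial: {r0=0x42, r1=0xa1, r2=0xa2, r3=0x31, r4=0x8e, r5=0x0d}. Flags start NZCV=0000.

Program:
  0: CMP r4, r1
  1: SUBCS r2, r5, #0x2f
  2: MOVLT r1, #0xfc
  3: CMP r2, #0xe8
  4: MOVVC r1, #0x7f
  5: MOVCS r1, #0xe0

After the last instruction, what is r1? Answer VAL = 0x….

VAL = 0x7f

[0] flags=1000 → (cmp)
[1] flags=1000 CS?F → skip
[2] flags=1000 LT?T → r1=0xfc
[3] flags=1000 → (cmp)
[4] flags=1000 VC?T → r1=0x7f
[5] flags=1000 CS?F → skip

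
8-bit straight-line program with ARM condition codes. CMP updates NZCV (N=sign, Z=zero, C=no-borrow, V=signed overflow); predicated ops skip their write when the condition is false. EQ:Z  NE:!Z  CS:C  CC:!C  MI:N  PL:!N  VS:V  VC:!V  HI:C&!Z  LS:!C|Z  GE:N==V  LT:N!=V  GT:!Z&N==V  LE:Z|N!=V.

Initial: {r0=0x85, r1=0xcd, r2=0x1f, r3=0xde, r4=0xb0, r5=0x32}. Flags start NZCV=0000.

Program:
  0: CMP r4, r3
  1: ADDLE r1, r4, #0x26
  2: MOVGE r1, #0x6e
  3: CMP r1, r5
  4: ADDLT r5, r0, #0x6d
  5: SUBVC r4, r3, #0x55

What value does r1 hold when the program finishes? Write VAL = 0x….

[0] flags=1000 → (cmp)
[1] flags=1000 LE?T → r1=0xd6
[2] flags=1000 GE?F → skip
[3] flags=1010 → (cmp)
[4] flags=1010 LT?T → r5=0xf2
[5] flags=1010 VC?T → r4=0x89

VAL = 0xd6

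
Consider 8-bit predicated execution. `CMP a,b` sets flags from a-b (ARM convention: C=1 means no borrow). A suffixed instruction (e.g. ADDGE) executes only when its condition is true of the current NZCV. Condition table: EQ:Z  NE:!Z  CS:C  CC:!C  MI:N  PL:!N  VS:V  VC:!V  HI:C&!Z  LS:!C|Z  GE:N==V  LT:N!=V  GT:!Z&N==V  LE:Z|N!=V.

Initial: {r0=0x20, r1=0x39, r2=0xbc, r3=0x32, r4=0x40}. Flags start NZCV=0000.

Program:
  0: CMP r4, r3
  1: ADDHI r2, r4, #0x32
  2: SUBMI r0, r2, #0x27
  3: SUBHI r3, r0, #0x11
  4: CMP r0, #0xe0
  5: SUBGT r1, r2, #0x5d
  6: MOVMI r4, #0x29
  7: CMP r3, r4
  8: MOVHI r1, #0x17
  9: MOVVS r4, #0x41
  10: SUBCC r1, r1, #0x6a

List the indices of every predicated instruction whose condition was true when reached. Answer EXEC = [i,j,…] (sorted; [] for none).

EXEC = [1,3,5,10]

0: ✓ CMP  NZCV=0010
1: ✓ ADDHI  r2←0x72
2: · SUBMI
3: ✓ SUBHI  r3←0x0f
4: ✓ CMP  NZCV=0000
5: ✓ SUBGT  r1←0x15
6: · MOVMI
7: ✓ CMP  NZCV=1000
8: · MOVHI
9: · MOVVS
10: ✓ SUBCC  r1←0xab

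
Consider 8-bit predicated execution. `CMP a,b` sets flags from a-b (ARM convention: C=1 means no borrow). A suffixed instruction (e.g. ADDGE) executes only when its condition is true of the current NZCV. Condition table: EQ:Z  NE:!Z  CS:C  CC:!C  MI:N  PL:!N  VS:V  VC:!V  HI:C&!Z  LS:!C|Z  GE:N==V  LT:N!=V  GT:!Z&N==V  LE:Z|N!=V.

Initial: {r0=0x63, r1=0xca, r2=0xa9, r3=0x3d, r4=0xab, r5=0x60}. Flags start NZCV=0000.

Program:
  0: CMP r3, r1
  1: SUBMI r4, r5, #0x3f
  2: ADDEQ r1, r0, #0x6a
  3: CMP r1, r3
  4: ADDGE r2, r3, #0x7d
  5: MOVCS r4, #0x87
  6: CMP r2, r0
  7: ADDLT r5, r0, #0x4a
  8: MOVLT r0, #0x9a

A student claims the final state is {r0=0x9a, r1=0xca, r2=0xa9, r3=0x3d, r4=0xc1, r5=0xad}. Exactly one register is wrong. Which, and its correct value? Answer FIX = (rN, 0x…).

[0] flags=0000 → (cmp)
[1] flags=0000 MI?F → skip
[2] flags=0000 EQ?F → skip
[3] flags=1010 → (cmp)
[4] flags=1010 GE?F → skip
[5] flags=1010 CS?T → r4=0x87
[6] flags=0011 → (cmp)
[7] flags=0011 LT?T → r5=0xad
[8] flags=0011 LT?T → r0=0x9a

FIX = (r4, 0x87)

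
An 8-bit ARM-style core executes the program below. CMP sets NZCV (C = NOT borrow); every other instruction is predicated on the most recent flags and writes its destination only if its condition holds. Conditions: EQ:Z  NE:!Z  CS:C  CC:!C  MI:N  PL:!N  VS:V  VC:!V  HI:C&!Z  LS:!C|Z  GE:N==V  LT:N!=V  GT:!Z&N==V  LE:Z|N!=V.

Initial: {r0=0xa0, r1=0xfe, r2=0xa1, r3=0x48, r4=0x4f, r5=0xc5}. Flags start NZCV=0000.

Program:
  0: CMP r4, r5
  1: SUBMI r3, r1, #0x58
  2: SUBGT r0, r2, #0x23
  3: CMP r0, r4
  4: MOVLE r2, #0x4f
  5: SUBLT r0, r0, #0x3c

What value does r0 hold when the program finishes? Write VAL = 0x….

VAL = 0x7e

[0] flags=1001 → (cmp)
[1] flags=1001 MI?T → r3=0xa6
[2] flags=1001 GT?T → r0=0x7e
[3] flags=0010 → (cmp)
[4] flags=0010 LE?F → skip
[5] flags=0010 LT?F → skip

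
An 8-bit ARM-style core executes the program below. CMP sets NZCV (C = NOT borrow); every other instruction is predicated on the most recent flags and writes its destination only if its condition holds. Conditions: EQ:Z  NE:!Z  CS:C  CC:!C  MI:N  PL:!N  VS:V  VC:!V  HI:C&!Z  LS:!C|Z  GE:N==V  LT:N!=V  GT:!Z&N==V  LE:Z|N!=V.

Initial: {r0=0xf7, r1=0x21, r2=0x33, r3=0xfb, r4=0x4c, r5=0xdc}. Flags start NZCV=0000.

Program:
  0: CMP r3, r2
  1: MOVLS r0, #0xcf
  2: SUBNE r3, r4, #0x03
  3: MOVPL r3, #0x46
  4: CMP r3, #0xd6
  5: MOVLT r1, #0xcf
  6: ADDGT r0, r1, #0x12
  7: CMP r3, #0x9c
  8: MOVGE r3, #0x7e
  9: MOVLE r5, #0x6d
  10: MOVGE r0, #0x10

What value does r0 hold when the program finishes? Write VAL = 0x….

[0] flags=1010 → (cmp)
[1] flags=1010 LS?F → skip
[2] flags=1010 NE?T → r3=0x49
[3] flags=1010 PL?F → skip
[4] flags=0000 → (cmp)
[5] flags=0000 LT?F → skip
[6] flags=0000 GT?T → r0=0x33
[7] flags=1001 → (cmp)
[8] flags=1001 GE?T → r3=0x7e
[9] flags=1001 LE?F → skip
[10] flags=1001 GE?T → r0=0x10

VAL = 0x10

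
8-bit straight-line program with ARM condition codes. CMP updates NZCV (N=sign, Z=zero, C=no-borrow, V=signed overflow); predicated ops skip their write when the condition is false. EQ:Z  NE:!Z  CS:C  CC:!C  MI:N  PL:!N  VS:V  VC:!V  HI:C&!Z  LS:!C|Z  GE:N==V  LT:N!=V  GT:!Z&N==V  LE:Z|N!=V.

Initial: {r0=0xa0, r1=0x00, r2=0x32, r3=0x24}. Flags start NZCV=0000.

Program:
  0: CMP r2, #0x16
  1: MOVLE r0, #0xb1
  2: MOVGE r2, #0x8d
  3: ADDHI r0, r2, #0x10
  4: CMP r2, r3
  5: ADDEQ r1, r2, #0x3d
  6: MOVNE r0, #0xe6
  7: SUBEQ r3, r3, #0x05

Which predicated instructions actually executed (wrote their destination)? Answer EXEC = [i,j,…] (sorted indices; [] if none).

0: ✓ CMP  NZCV=0010
1: · MOVLE
2: ✓ MOVGE  r2←0x8d
3: ✓ ADDHI  r0←0x9d
4: ✓ CMP  NZCV=0011
5: · ADDEQ
6: ✓ MOVNE  r0←0xe6
7: · SUBEQ

EXEC = [2,3,6]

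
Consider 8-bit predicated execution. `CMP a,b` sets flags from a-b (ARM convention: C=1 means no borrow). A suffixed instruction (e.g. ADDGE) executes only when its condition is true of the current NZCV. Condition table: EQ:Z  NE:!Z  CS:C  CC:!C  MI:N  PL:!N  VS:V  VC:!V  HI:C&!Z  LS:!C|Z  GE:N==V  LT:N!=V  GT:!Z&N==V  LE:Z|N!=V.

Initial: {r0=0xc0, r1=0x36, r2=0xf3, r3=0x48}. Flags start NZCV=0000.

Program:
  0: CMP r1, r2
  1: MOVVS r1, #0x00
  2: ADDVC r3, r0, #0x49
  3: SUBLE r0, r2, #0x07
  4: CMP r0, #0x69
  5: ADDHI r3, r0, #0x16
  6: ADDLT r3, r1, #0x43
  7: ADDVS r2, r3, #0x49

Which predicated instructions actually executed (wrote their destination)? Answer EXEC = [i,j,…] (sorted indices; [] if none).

[0] flags=0000 → (cmp)
[1] flags=0000 VS?F → skip
[2] flags=0000 VC?T → r3=0x09
[3] flags=0000 LE?F → skip
[4] flags=0011 → (cmp)
[5] flags=0011 HI?T → r3=0xd6
[6] flags=0011 LT?T → r3=0x79
[7] flags=0011 VS?T → r2=0xc2

EXEC = [2,5,6,7]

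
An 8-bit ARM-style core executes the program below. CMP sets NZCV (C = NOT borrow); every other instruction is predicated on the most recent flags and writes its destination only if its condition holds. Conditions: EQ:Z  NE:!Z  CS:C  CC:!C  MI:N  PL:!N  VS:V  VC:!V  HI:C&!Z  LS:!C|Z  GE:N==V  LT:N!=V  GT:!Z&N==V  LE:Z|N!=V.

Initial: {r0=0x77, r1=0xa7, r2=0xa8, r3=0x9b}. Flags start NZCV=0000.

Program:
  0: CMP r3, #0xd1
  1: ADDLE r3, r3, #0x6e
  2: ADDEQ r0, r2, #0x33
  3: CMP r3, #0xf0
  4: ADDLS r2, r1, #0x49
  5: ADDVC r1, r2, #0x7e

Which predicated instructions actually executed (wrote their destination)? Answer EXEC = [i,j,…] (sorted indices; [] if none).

0: ✓ CMP  NZCV=1000
1: ✓ ADDLE  r3←0x09
2: · ADDEQ
3: ✓ CMP  NZCV=0000
4: ✓ ADDLS  r2←0xf0
5: ✓ ADDVC  r1←0x6e

EXEC = [1,4,5]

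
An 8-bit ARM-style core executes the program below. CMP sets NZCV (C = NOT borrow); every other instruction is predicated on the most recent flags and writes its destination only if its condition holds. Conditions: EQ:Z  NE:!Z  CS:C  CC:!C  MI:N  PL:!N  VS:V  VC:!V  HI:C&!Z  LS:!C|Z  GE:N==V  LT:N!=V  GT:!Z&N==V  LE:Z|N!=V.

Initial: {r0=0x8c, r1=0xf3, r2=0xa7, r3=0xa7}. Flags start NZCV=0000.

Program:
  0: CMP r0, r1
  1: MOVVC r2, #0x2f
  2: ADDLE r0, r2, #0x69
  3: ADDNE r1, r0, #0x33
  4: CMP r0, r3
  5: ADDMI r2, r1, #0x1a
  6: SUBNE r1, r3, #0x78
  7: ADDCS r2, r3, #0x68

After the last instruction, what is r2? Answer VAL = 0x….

0: ✓ CMP  NZCV=1000
1: ✓ MOVVC  r2←0x2f
2: ✓ ADDLE  r0←0x98
3: ✓ ADDNE  r1←0xcb
4: ✓ CMP  NZCV=1000
5: ✓ ADDMI  r2←0xe5
6: ✓ SUBNE  r1←0x2f
7: · ADDCS

VAL = 0xe5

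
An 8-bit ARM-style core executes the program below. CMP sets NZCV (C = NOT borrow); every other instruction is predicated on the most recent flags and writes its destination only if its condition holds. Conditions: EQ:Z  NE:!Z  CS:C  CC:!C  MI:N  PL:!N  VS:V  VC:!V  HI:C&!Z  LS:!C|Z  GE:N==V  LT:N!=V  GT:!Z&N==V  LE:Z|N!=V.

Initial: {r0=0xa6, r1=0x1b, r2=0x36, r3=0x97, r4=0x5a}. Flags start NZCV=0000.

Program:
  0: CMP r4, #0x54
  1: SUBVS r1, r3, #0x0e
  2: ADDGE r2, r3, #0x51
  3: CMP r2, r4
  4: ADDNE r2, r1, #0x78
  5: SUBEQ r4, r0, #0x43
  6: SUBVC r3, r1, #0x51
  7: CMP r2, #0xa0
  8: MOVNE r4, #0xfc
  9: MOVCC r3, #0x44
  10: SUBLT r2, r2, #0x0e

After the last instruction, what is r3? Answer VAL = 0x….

0: ✓ CMP  NZCV=0010
1: · SUBVS
2: ✓ ADDGE  r2←0xe8
3: ✓ CMP  NZCV=1010
4: ✓ ADDNE  r2←0x93
5: · SUBEQ
6: ✓ SUBVC  r3←0xca
7: ✓ CMP  NZCV=1000
8: ✓ MOVNE  r4←0xfc
9: ✓ MOVCC  r3←0x44
10: ✓ SUBLT  r2←0x85

VAL = 0x44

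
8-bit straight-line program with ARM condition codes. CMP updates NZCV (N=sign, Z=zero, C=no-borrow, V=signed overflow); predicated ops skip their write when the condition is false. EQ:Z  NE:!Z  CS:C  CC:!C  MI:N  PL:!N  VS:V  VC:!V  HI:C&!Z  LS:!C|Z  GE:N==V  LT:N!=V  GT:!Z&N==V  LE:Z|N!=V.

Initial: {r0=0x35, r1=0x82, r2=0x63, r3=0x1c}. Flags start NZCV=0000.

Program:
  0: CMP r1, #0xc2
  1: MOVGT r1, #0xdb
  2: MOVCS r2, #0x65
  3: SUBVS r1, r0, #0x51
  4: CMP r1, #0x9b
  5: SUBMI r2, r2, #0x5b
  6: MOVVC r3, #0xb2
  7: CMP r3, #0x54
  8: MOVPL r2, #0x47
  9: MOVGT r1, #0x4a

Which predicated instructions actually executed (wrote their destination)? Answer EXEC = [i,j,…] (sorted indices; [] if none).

EXEC = [5,6,8]

0: ✓ CMP  NZCV=1000
1: · MOVGT
2: · MOVCS
3: · SUBVS
4: ✓ CMP  NZCV=1000
5: ✓ SUBMI  r2←0x08
6: ✓ MOVVC  r3←0xb2
7: ✓ CMP  NZCV=0011
8: ✓ MOVPL  r2←0x47
9: · MOVGT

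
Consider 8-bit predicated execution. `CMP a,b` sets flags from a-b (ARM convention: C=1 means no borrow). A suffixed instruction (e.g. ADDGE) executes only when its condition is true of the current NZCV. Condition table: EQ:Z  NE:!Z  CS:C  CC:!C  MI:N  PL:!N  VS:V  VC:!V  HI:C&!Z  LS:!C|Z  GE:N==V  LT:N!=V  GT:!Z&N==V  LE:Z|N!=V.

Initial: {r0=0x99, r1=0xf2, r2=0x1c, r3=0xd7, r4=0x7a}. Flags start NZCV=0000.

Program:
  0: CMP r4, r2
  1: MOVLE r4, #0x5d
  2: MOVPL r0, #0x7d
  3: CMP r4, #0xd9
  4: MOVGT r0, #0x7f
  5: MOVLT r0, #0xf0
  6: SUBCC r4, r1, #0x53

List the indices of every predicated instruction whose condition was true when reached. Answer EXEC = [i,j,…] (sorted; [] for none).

EXEC = [2,4,6]

0: ✓ CMP  NZCV=0010
1: · MOVLE
2: ✓ MOVPL  r0←0x7d
3: ✓ CMP  NZCV=1001
4: ✓ MOVGT  r0←0x7f
5: · MOVLT
6: ✓ SUBCC  r4←0x9f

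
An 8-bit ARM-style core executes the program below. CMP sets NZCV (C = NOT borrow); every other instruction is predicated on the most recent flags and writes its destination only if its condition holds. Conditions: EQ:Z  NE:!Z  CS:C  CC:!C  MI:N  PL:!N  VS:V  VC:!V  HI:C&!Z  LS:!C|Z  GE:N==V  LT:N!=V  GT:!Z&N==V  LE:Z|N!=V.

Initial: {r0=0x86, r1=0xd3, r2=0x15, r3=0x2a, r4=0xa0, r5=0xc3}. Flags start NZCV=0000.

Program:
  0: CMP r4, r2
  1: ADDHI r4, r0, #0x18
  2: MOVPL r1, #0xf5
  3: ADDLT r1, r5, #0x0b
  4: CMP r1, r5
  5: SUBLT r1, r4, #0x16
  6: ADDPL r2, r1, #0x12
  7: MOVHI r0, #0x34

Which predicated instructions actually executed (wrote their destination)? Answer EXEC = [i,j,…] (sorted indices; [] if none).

EXEC = [1,3,6,7]

0: ✓ CMP  NZCV=1010
1: ✓ ADDHI  r4←0x9e
2: · MOVPL
3: ✓ ADDLT  r1←0xce
4: ✓ CMP  NZCV=0010
5: · SUBLT
6: ✓ ADDPL  r2←0xe0
7: ✓ MOVHI  r0←0x34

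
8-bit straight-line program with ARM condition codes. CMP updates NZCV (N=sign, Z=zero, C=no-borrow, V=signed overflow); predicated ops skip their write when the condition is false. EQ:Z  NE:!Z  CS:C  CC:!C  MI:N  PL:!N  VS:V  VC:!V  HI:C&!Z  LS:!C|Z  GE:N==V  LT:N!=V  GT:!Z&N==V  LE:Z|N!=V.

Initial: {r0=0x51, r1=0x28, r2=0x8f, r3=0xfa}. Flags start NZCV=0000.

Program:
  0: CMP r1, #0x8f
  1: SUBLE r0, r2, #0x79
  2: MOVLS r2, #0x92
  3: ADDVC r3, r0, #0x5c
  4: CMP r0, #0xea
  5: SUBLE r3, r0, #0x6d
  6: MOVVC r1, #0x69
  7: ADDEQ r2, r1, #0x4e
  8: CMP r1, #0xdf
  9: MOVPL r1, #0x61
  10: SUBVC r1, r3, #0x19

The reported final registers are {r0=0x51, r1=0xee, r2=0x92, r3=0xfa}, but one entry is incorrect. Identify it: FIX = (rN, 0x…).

0: ✓ CMP  NZCV=1001
1: · SUBLE
2: ✓ MOVLS  r2←0x92
3: · ADDVC
4: ✓ CMP  NZCV=0000
5: · SUBLE
6: ✓ MOVVC  r1←0x69
7: · ADDEQ
8: ✓ CMP  NZCV=1001
9: · MOVPL
10: · SUBVC

FIX = (r1, 0x69)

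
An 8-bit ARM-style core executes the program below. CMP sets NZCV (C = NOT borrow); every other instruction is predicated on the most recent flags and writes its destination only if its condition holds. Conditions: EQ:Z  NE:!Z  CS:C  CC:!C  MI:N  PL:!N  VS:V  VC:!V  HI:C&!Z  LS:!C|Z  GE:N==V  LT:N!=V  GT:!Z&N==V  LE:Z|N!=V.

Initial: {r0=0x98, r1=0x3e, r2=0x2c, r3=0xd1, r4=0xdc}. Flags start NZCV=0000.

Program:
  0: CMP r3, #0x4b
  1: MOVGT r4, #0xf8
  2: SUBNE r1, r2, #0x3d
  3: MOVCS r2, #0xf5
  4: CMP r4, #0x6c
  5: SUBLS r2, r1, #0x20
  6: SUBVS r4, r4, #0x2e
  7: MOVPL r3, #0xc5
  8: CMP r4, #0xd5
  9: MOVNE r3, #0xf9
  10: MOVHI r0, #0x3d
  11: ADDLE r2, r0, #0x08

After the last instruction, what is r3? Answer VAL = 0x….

[0] flags=1010 → (cmp)
[1] flags=1010 GT?F → skip
[2] flags=1010 NE?T → r1=0xef
[3] flags=1010 CS?T → r2=0xf5
[4] flags=0011 → (cmp)
[5] flags=0011 LS?F → skip
[6] flags=0011 VS?T → r4=0xae
[7] flags=0011 PL?T → r3=0xc5
[8] flags=1000 → (cmp)
[9] flags=1000 NE?T → r3=0xf9
[10] flags=1000 HI?F → skip
[11] flags=1000 LE?T → r2=0xa0

VAL = 0xf9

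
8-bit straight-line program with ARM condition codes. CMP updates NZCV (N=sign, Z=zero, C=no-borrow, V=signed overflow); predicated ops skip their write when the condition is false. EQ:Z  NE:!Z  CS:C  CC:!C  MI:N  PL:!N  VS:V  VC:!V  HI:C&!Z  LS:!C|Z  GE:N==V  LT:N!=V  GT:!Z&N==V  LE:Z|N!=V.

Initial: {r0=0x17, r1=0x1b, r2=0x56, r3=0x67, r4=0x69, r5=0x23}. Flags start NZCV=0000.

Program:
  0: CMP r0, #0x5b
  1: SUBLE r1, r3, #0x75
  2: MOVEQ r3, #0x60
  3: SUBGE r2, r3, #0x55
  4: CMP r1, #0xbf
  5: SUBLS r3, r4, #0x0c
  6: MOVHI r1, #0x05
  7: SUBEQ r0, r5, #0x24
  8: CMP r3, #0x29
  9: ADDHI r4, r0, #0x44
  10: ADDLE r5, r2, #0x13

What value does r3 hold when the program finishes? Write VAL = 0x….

0: ✓ CMP  NZCV=1000
1: ✓ SUBLE  r1←0xf2
2: · MOVEQ
3: · SUBGE
4: ✓ CMP  NZCV=0010
5: · SUBLS
6: ✓ MOVHI  r1←0x05
7: · SUBEQ
8: ✓ CMP  NZCV=0010
9: ✓ ADDHI  r4←0x5b
10: · ADDLE

VAL = 0x67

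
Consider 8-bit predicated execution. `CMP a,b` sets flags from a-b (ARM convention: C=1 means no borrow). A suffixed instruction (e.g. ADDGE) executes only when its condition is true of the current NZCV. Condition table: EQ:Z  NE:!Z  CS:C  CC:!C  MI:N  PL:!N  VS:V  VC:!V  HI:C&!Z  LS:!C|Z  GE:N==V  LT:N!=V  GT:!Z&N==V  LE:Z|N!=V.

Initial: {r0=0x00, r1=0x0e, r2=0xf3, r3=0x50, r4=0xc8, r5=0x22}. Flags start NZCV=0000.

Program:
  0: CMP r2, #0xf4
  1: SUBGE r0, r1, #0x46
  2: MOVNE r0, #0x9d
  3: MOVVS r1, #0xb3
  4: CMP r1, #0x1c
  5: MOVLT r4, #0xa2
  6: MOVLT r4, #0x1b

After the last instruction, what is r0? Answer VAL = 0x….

VAL = 0x9d

[0] flags=1000 → (cmp)
[1] flags=1000 GE?F → skip
[2] flags=1000 NE?T → r0=0x9d
[3] flags=1000 VS?F → skip
[4] flags=1000 → (cmp)
[5] flags=1000 LT?T → r4=0xa2
[6] flags=1000 LT?T → r4=0x1b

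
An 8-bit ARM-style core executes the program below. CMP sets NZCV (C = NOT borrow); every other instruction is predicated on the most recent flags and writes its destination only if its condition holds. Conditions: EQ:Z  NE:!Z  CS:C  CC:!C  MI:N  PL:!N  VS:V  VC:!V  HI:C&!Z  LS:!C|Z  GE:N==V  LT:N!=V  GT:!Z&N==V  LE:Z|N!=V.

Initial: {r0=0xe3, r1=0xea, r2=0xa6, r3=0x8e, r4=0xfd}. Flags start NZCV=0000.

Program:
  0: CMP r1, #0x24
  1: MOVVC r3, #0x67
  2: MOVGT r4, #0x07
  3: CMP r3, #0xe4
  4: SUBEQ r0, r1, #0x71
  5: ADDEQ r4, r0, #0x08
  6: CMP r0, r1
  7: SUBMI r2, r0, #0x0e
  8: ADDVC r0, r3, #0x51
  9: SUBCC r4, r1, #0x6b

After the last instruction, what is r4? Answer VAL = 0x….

VAL = 0x7f

[0] flags=1010 → (cmp)
[1] flags=1010 VC?T → r3=0x67
[2] flags=1010 GT?F → skip
[3] flags=1001 → (cmp)
[4] flags=1001 EQ?F → skip
[5] flags=1001 EQ?F → skip
[6] flags=1000 → (cmp)
[7] flags=1000 MI?T → r2=0xd5
[8] flags=1000 VC?T → r0=0xb8
[9] flags=1000 CC?T → r4=0x7f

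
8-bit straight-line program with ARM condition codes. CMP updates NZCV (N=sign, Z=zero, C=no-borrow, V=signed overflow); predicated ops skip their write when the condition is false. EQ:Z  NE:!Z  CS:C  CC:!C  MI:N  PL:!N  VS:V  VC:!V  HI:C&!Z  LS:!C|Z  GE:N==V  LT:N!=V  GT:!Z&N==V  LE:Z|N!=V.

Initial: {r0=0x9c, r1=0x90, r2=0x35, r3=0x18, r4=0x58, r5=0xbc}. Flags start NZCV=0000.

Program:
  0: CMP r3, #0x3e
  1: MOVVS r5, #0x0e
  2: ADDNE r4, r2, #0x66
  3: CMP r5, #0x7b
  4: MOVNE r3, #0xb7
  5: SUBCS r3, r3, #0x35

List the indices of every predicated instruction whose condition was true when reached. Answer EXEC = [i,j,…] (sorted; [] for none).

[0] flags=1000 → (cmp)
[1] flags=1000 VS?F → skip
[2] flags=1000 NE?T → r4=0x9b
[3] flags=0011 → (cmp)
[4] flags=0011 NE?T → r3=0xb7
[5] flags=0011 CS?T → r3=0x82

EXEC = [2,4,5]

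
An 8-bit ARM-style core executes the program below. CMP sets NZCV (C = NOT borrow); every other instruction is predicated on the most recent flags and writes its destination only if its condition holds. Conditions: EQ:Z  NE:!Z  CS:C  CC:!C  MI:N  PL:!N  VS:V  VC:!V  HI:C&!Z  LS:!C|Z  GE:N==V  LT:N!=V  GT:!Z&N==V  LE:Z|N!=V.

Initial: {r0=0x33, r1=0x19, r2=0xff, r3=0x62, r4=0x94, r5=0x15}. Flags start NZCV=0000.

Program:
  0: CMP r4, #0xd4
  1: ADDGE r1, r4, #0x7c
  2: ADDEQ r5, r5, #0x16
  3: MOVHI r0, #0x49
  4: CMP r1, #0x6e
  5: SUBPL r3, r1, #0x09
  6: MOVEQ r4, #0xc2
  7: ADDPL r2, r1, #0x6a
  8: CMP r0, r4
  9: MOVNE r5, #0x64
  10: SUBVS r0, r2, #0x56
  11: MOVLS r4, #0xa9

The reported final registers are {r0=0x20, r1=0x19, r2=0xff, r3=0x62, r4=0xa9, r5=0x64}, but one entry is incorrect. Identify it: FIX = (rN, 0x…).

FIX = (r0, 0xa9)

[0] flags=1000 → (cmp)
[1] flags=1000 GE?F → skip
[2] flags=1000 EQ?F → skip
[3] flags=1000 HI?F → skip
[4] flags=1000 → (cmp)
[5] flags=1000 PL?F → skip
[6] flags=1000 EQ?F → skip
[7] flags=1000 PL?F → skip
[8] flags=1001 → (cmp)
[9] flags=1001 NE?T → r5=0x64
[10] flags=1001 VS?T → r0=0xa9
[11] flags=1001 LS?T → r4=0xa9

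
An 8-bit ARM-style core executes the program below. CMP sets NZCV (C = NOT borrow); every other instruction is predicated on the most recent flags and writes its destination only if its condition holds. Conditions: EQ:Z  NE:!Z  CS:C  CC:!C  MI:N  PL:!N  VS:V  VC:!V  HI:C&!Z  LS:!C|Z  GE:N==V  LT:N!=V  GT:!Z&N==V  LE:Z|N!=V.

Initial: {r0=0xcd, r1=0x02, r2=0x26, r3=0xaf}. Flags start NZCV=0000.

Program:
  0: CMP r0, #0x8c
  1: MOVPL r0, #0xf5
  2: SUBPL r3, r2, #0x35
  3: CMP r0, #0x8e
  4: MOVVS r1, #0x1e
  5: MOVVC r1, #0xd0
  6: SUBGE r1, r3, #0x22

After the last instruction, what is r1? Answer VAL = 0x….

[0] flags=0010 → (cmp)
[1] flags=0010 PL?T → r0=0xf5
[2] flags=0010 PL?T → r3=0xf1
[3] flags=0010 → (cmp)
[4] flags=0010 VS?F → skip
[5] flags=0010 VC?T → r1=0xd0
[6] flags=0010 GE?T → r1=0xcf

VAL = 0xcf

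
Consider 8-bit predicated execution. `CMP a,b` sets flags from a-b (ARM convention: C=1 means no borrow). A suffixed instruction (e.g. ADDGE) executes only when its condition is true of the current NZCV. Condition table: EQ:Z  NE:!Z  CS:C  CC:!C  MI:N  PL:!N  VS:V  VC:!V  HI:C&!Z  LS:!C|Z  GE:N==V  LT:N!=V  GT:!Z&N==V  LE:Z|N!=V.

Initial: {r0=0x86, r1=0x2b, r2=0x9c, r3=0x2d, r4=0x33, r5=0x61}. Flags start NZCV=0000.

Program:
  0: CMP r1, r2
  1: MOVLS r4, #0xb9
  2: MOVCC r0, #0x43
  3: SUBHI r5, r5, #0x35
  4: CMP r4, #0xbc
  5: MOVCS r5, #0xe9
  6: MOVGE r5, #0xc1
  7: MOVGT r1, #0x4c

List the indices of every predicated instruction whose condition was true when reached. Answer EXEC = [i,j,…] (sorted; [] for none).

EXEC = [1,2]

[0] flags=1001 → (cmp)
[1] flags=1001 LS?T → r4=0xb9
[2] flags=1001 CC?T → r0=0x43
[3] flags=1001 HI?F → skip
[4] flags=1000 → (cmp)
[5] flags=1000 CS?F → skip
[6] flags=1000 GE?F → skip
[7] flags=1000 GT?F → skip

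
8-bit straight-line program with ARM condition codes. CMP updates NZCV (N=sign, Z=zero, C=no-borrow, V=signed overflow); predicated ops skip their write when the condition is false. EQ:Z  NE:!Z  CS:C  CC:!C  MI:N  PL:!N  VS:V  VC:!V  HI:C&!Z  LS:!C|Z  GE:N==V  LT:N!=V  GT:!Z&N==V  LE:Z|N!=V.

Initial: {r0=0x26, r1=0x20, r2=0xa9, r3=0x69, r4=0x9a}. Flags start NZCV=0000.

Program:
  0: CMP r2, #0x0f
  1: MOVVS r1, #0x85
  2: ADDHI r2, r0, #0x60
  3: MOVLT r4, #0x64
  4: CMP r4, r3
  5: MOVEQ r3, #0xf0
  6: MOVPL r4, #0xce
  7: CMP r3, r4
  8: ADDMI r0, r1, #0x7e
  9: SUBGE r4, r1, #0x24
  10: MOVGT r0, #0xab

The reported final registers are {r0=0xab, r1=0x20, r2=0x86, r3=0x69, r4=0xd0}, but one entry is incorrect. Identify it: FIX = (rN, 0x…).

FIX = (r4, 0xfc)

[0] flags=1010 → (cmp)
[1] flags=1010 VS?F → skip
[2] flags=1010 HI?T → r2=0x86
[3] flags=1010 LT?T → r4=0x64
[4] flags=1000 → (cmp)
[5] flags=1000 EQ?F → skip
[6] flags=1000 PL?F → skip
[7] flags=0010 → (cmp)
[8] flags=0010 MI?F → skip
[9] flags=0010 GE?T → r4=0xfc
[10] flags=0010 GT?T → r0=0xab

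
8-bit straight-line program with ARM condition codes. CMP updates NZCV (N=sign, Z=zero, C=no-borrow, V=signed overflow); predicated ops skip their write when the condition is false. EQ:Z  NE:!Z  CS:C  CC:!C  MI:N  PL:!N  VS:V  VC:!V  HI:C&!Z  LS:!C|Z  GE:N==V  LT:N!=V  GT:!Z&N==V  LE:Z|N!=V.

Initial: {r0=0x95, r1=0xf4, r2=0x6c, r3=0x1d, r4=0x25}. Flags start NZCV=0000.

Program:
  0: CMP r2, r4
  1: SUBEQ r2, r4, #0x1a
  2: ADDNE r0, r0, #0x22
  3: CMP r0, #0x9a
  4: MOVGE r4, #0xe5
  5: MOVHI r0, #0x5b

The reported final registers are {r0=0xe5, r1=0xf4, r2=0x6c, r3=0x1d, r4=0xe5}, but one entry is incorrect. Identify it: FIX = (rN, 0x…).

FIX = (r0, 0x5b)

[0] flags=0010 → (cmp)
[1] flags=0010 EQ?F → skip
[2] flags=0010 NE?T → r0=0xb7
[3] flags=0010 → (cmp)
[4] flags=0010 GE?T → r4=0xe5
[5] flags=0010 HI?T → r0=0x5b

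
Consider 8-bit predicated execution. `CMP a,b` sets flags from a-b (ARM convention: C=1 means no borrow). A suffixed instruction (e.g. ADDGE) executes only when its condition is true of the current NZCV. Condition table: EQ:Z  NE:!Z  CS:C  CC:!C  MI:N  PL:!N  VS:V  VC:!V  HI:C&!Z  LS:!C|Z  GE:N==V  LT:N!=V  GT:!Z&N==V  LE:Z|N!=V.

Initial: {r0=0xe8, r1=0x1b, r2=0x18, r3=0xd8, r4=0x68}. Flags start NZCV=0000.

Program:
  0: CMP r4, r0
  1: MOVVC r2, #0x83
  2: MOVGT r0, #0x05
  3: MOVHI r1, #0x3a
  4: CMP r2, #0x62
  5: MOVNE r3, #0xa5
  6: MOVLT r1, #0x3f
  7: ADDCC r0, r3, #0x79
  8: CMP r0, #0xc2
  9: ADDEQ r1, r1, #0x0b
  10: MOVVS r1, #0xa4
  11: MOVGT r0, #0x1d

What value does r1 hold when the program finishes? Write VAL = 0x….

VAL = 0x3f

[0] flags=1001 → (cmp)
[1] flags=1001 VC?F → skip
[2] flags=1001 GT?T → r0=0x05
[3] flags=1001 HI?F → skip
[4] flags=1000 → (cmp)
[5] flags=1000 NE?T → r3=0xa5
[6] flags=1000 LT?T → r1=0x3f
[7] flags=1000 CC?T → r0=0x1e
[8] flags=0000 → (cmp)
[9] flags=0000 EQ?F → skip
[10] flags=0000 VS?F → skip
[11] flags=0000 GT?T → r0=0x1d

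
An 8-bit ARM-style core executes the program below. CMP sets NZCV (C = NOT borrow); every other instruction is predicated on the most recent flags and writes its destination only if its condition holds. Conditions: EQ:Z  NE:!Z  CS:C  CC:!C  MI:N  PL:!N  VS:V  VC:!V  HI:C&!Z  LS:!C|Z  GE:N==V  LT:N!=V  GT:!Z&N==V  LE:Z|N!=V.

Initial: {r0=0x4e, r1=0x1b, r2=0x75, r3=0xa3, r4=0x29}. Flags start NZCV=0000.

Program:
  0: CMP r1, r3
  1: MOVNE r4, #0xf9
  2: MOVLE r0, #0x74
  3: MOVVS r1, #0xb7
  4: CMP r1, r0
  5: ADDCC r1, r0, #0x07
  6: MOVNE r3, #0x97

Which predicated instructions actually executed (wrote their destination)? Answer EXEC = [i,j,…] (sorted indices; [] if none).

0: ✓ CMP  NZCV=0000
1: ✓ MOVNE  r4←0xf9
2: · MOVLE
3: · MOVVS
4: ✓ CMP  NZCV=1000
5: ✓ ADDCC  r1←0x55
6: ✓ MOVNE  r3←0x97

EXEC = [1,5,6]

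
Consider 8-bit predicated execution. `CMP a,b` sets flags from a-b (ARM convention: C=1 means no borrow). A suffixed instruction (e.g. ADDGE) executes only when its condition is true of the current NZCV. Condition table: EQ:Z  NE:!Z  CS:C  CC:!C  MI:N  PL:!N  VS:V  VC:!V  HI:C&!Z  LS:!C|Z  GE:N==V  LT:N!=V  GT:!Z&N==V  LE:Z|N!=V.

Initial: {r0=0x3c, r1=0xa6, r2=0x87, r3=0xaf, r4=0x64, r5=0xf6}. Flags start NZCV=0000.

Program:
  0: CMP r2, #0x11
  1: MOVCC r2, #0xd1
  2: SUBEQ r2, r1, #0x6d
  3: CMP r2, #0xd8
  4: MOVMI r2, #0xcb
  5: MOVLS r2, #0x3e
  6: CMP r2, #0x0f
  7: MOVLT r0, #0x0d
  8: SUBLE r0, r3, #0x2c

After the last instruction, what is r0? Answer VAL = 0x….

VAL = 0x3c

[0] flags=0011 → (cmp)
[1] flags=0011 CC?F → skip
[2] flags=0011 EQ?F → skip
[3] flags=1000 → (cmp)
[4] flags=1000 MI?T → r2=0xcb
[5] flags=1000 LS?T → r2=0x3e
[6] flags=0010 → (cmp)
[7] flags=0010 LT?F → skip
[8] flags=0010 LE?F → skip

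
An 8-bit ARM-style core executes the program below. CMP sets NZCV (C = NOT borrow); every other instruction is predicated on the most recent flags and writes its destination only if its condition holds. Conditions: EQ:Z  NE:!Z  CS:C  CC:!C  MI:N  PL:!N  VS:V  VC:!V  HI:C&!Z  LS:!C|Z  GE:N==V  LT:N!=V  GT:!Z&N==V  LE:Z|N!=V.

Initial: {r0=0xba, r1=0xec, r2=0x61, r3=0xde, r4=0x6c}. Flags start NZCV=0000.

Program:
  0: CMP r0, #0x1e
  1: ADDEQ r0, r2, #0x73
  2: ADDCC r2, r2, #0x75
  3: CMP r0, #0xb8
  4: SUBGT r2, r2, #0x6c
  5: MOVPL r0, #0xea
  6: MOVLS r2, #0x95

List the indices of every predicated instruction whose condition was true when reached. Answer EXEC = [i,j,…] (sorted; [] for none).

0: ✓ CMP  NZCV=1010
1: · ADDEQ
2: · ADDCC
3: ✓ CMP  NZCV=0010
4: ✓ SUBGT  r2←0xf5
5: ✓ MOVPL  r0←0xea
6: · MOVLS

EXEC = [4,5]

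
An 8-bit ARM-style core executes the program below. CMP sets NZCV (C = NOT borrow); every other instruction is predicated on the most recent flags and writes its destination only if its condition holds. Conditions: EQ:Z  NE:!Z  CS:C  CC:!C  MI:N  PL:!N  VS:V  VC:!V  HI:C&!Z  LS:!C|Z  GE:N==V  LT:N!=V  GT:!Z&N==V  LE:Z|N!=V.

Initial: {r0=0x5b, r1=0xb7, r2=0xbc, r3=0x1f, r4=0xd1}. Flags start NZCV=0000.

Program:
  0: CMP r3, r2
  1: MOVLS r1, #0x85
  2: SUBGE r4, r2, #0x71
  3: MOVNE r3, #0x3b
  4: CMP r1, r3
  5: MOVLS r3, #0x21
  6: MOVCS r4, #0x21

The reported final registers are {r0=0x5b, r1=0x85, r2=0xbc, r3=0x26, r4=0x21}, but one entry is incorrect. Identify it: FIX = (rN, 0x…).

0: ✓ CMP  NZCV=0000
1: ✓ MOVLS  r1←0x85
2: ✓ SUBGE  r4←0x4b
3: ✓ MOVNE  r3←0x3b
4: ✓ CMP  NZCV=0011
5: · MOVLS
6: ✓ MOVCS  r4←0x21

FIX = (r3, 0x3b)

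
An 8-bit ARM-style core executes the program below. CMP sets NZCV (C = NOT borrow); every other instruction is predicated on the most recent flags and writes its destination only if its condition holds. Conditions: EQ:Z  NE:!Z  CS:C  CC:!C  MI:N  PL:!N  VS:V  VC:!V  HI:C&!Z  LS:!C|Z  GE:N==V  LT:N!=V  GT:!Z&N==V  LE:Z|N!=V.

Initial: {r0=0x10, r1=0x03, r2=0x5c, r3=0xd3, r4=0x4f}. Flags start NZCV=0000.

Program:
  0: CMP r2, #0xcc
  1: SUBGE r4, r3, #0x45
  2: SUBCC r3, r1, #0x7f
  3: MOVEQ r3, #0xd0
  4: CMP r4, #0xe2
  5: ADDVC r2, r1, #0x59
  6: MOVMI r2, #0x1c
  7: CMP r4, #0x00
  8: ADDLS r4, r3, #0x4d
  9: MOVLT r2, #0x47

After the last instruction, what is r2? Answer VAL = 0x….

[0] flags=1001 → (cmp)
[1] flags=1001 GE?T → r4=0x8e
[2] flags=1001 CC?T → r3=0x84
[3] flags=1001 EQ?F → skip
[4] flags=1000 → (cmp)
[5] flags=1000 VC?T → r2=0x5c
[6] flags=1000 MI?T → r2=0x1c
[7] flags=1010 → (cmp)
[8] flags=1010 LS?F → skip
[9] flags=1010 LT?T → r2=0x47

VAL = 0x47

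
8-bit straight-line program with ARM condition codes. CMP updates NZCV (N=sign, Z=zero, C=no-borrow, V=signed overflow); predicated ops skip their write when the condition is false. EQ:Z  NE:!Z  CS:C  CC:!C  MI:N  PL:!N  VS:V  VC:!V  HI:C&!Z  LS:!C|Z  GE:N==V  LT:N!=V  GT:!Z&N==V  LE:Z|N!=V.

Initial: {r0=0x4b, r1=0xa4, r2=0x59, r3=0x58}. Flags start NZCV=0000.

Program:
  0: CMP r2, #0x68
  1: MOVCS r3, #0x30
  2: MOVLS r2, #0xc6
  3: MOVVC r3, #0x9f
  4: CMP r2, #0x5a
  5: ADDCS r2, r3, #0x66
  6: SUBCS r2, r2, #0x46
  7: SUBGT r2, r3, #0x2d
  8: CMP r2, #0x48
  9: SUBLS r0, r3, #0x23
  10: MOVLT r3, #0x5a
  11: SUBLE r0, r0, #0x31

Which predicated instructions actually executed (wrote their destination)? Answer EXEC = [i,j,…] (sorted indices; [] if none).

EXEC = [2,3,5,6,10,11]

0: ✓ CMP  NZCV=1000
1: · MOVCS
2: ✓ MOVLS  r2←0xc6
3: ✓ MOVVC  r3←0x9f
4: ✓ CMP  NZCV=0011
5: ✓ ADDCS  r2←0x05
6: ✓ SUBCS  r2←0xbf
7: · SUBGT
8: ✓ CMP  NZCV=0011
9: · SUBLS
10: ✓ MOVLT  r3←0x5a
11: ✓ SUBLE  r0←0x1a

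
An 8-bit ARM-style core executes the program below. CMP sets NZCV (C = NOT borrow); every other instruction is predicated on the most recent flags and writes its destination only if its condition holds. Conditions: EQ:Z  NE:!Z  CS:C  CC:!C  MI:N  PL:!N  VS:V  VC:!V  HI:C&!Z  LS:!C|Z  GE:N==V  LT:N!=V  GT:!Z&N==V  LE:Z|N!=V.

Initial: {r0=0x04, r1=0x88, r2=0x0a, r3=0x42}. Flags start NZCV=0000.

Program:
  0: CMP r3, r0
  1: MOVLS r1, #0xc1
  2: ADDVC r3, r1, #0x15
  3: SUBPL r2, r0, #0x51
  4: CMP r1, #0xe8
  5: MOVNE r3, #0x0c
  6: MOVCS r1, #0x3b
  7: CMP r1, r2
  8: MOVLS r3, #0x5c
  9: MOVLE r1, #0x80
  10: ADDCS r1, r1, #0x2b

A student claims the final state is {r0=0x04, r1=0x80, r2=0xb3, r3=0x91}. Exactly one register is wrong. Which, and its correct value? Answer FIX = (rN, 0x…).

FIX = (r3, 0x5c)

[0] flags=0010 → (cmp)
[1] flags=0010 LS?F → skip
[2] flags=0010 VC?T → r3=0x9d
[3] flags=0010 PL?T → r2=0xb3
[4] flags=1000 → (cmp)
[5] flags=1000 NE?T → r3=0x0c
[6] flags=1000 CS?F → skip
[7] flags=1000 → (cmp)
[8] flags=1000 LS?T → r3=0x5c
[9] flags=1000 LE?T → r1=0x80
[10] flags=1000 CS?F → skip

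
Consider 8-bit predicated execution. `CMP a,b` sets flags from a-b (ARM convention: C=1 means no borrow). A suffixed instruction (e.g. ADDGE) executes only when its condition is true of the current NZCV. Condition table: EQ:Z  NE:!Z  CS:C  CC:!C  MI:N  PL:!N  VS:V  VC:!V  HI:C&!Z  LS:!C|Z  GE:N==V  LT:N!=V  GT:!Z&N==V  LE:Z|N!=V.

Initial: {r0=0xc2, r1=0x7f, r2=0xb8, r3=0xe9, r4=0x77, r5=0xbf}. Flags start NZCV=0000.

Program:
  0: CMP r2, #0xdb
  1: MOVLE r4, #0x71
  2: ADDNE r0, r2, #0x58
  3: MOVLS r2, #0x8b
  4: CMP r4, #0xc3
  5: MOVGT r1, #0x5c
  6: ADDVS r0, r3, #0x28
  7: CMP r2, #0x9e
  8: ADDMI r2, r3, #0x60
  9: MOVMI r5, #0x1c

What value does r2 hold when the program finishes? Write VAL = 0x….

0: ✓ CMP  NZCV=1000
1: ✓ MOVLE  r4←0x71
2: ✓ ADDNE  r0←0x10
3: ✓ MOVLS  r2←0x8b
4: ✓ CMP  NZCV=1001
5: ✓ MOVGT  r1←0x5c
6: ✓ ADDVS  r0←0x11
7: ✓ CMP  NZCV=1000
8: ✓ ADDMI  r2←0x49
9: ✓ MOVMI  r5←0x1c

VAL = 0x49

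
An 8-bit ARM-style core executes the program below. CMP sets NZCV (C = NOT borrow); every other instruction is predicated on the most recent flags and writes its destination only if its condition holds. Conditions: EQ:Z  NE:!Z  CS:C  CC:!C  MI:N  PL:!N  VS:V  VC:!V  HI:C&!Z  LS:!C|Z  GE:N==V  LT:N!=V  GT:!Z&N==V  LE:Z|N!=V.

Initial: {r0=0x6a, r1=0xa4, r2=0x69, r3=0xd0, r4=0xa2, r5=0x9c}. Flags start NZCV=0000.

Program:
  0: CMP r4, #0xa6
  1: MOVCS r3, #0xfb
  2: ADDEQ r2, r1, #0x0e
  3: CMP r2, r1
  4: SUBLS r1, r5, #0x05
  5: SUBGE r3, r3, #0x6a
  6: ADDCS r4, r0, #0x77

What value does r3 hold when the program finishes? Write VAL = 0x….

VAL = 0x66

[0] flags=1000 → (cmp)
[1] flags=1000 CS?F → skip
[2] flags=1000 EQ?F → skip
[3] flags=1001 → (cmp)
[4] flags=1001 LS?T → r1=0x97
[5] flags=1001 GE?T → r3=0x66
[6] flags=1001 CS?F → skip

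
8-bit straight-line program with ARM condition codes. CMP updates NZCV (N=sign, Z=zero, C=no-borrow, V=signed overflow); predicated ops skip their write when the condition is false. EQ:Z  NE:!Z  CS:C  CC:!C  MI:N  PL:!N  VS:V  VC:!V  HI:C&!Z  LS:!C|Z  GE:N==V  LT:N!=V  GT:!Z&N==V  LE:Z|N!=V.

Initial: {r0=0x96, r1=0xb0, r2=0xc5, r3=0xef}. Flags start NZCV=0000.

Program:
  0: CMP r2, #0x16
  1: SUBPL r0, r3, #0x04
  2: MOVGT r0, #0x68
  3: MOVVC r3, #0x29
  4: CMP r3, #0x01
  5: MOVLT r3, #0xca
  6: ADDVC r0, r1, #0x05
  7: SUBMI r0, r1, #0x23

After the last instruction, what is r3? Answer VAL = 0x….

[0] flags=1010 → (cmp)
[1] flags=1010 PL?F → skip
[2] flags=1010 GT?F → skip
[3] flags=1010 VC?T → r3=0x29
[4] flags=0010 → (cmp)
[5] flags=0010 LT?F → skip
[6] flags=0010 VC?T → r0=0xb5
[7] flags=0010 MI?F → skip

VAL = 0x29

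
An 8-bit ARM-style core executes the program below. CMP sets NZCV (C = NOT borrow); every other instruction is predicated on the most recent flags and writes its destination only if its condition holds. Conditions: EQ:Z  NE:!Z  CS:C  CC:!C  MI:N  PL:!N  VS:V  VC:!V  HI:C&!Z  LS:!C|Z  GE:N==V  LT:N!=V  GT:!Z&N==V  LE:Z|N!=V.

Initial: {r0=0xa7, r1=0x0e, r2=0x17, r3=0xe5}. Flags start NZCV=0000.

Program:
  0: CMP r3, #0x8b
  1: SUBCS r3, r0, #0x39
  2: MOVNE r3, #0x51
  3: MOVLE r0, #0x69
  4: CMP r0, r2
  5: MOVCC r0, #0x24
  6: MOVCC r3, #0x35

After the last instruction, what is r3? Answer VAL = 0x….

[0] flags=0010 → (cmp)
[1] flags=0010 CS?T → r3=0x6e
[2] flags=0010 NE?T → r3=0x51
[3] flags=0010 LE?F → skip
[4] flags=1010 → (cmp)
[5] flags=1010 CC?F → skip
[6] flags=1010 CC?F → skip

VAL = 0x51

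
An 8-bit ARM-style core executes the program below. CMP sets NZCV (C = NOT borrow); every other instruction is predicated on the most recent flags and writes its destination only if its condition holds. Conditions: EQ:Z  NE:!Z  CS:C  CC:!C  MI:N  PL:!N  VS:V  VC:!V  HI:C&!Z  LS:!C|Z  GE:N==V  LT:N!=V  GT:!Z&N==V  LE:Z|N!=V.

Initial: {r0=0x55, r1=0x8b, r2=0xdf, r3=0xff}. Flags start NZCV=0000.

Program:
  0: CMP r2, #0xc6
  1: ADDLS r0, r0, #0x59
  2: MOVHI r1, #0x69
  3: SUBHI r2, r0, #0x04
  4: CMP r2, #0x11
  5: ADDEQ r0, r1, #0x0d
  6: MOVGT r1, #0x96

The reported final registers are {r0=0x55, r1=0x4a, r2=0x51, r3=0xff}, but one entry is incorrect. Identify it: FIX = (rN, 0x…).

0: ✓ CMP  NZCV=0010
1: · ADDLS
2: ✓ MOVHI  r1←0x69
3: ✓ SUBHI  r2←0x51
4: ✓ CMP  NZCV=0010
5: · ADDEQ
6: ✓ MOVGT  r1←0x96

FIX = (r1, 0x96)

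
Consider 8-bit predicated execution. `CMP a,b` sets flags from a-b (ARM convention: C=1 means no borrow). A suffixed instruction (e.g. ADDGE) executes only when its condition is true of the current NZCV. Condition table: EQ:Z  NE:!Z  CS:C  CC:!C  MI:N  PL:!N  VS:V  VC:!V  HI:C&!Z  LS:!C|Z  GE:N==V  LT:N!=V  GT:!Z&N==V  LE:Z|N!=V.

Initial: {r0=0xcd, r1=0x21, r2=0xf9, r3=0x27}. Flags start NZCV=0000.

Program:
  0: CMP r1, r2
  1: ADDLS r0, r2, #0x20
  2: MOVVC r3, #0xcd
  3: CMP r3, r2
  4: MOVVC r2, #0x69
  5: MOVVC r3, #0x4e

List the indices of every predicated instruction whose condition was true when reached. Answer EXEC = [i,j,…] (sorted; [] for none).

EXEC = [1,2,4,5]

0: ✓ CMP  NZCV=0000
1: ✓ ADDLS  r0←0x19
2: ✓ MOVVC  r3←0xcd
3: ✓ CMP  NZCV=1000
4: ✓ MOVVC  r2←0x69
5: ✓ MOVVC  r3←0x4e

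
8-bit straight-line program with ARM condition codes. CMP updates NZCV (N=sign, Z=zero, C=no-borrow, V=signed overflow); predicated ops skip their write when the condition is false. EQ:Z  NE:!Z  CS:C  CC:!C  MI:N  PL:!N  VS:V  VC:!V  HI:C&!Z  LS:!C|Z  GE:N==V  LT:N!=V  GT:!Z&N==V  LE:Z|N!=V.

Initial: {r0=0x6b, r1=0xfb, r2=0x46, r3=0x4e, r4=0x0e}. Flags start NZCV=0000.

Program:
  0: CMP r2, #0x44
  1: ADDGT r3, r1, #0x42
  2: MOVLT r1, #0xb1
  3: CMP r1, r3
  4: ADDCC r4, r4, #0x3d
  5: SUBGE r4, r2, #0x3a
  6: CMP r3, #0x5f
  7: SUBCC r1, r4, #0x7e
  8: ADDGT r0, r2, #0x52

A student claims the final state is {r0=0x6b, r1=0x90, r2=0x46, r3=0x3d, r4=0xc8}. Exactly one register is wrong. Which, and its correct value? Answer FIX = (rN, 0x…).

0: ✓ CMP  NZCV=0010
1: ✓ ADDGT  r3←0x3d
2: · MOVLT
3: ✓ CMP  NZCV=1010
4: · ADDCC
5: · SUBGE
6: ✓ CMP  NZCV=1000
7: ✓ SUBCC  r1←0x90
8: · ADDGT

FIX = (r4, 0x0e)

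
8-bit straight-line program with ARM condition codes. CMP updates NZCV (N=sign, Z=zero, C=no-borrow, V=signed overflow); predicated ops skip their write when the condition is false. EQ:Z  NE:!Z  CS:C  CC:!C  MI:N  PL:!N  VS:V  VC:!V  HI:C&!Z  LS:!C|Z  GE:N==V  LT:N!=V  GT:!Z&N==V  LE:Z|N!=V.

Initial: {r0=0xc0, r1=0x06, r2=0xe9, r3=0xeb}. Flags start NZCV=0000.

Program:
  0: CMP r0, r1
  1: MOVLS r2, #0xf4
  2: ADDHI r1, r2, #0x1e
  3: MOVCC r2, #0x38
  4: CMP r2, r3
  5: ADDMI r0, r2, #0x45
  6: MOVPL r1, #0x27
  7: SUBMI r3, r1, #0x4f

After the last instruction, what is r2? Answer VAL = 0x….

[0] flags=1010 → (cmp)
[1] flags=1010 LS?F → skip
[2] flags=1010 HI?T → r1=0x07
[3] flags=1010 CC?F → skip
[4] flags=1000 → (cmp)
[5] flags=1000 MI?T → r0=0x2e
[6] flags=1000 PL?F → skip
[7] flags=1000 MI?T → r3=0xb8

VAL = 0xe9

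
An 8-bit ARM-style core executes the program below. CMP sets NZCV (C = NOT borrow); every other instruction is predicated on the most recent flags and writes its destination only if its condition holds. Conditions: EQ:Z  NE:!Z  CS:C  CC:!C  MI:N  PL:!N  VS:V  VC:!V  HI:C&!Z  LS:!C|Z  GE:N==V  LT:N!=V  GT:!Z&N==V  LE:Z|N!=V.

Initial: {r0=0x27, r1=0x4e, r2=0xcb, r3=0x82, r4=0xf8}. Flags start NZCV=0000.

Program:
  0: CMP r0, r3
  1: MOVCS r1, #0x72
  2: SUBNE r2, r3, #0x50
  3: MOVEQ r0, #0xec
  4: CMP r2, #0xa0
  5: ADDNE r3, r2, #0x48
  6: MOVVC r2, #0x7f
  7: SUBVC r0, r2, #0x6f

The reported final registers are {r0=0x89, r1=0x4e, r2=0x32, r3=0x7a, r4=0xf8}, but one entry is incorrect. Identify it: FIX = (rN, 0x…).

0: ✓ CMP  NZCV=1001
1: · MOVCS
2: ✓ SUBNE  r2←0x32
3: · MOVEQ
4: ✓ CMP  NZCV=1001
5: ✓ ADDNE  r3←0x7a
6: · MOVVC
7: · SUBVC

FIX = (r0, 0x27)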